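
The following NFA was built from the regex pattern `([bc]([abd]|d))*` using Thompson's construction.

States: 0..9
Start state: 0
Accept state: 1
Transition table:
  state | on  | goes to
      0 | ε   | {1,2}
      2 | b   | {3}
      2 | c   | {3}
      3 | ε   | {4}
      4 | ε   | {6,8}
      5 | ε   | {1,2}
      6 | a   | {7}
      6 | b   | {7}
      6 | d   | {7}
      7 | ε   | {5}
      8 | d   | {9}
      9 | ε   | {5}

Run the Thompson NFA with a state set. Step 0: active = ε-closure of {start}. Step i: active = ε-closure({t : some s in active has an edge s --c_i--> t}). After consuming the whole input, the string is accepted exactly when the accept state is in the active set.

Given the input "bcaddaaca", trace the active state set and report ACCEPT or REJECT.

Answer: REJECT

Trace:
initial (ε-close {0}): {0,1,2}
'b' @ 1: {3,4,6,8}
'c' @ 2: {}  — state set empty
rest 'addaaca' ignored (set empty)
after full input: {}  (accept=1 not in)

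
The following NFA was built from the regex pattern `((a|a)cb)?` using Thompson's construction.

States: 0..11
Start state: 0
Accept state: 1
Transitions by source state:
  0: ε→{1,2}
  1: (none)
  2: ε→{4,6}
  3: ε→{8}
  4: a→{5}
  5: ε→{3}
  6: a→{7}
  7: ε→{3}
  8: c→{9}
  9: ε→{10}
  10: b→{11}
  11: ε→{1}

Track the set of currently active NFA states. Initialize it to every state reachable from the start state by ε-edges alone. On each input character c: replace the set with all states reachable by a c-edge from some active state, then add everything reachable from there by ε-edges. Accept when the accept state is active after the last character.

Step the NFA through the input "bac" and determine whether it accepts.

Answer: REJECT

Trace:
initial (ε-close {0}): {0,1,2,4,6}
'b' @ 1: {}  — state set empty
rest 'ac' ignored (set empty)
after full input: {}  (accept=1 not in)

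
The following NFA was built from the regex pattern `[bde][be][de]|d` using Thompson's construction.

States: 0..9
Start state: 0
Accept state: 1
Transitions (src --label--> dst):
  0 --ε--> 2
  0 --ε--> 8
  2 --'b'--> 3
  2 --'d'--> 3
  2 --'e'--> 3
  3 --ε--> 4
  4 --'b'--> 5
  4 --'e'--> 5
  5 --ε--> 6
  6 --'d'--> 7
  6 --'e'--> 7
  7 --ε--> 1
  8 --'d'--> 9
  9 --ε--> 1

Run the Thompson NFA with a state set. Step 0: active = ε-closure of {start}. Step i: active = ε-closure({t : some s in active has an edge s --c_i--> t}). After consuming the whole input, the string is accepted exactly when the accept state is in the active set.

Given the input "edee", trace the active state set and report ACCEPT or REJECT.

start: ε-closure({0}) = {0,2,8}
'e' @ 1: {3,4}
'd' @ 2: {}  — state set empty
rest 'ee' ignored (set empty)
final: {}; accept 1 not in set

Answer: REJECT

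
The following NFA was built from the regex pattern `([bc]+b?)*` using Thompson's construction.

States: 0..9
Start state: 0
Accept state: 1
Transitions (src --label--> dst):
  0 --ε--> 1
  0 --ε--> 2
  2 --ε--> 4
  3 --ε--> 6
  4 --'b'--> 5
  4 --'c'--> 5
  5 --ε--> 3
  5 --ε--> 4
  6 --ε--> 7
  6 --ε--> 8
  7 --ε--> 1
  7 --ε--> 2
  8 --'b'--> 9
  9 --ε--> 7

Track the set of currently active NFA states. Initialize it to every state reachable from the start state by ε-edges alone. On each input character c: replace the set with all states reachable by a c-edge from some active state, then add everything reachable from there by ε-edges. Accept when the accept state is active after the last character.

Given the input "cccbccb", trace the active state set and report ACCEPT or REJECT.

Answer: ACCEPT

Derivation:
S₀ = ε-closure({0}) = {0,1,2,4}
'c' @ 1: {1,2,3,4,5,6,7,8}  [accepting]
'c' @ 2: {1,2,3,4,5,6,7,8}  [accepting]
'c' @ 3: {1,2,3,4,5,6,7,8}  [accepting]
'b' @ 4: {1,2,3,4,5,6,7,8,9}  [accepting]
'c' @ 5: {1,2,3,4,5,6,7,8}  [accepting]
'c' @ 6: {1,2,3,4,5,6,7,8}  [accepting]
'b' @ 7: {1,2,3,4,5,6,7,8,9}  [accepting]
after full input: {1,2,3,4,5,6,7,8,9}  (accept=1 in)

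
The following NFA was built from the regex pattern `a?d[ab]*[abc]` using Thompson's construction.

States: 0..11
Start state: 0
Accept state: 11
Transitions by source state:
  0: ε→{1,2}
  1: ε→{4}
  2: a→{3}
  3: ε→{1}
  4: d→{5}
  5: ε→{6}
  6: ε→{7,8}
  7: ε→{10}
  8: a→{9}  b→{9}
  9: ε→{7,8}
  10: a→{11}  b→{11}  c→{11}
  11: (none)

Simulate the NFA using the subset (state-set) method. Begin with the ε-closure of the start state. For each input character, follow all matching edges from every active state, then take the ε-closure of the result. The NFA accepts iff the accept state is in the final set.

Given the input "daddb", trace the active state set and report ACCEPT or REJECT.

start: ε-closure({0}) = {0,1,2,4}
'd' @ 1: {5,6,7,8,10}
'a' @ 2: {7,8,9,10,11}  (accept∈set)
'd' @ 3: {}  — state set empty
rest 'db' ignored (set empty)
end set {} — state 11 not in

Answer: REJECT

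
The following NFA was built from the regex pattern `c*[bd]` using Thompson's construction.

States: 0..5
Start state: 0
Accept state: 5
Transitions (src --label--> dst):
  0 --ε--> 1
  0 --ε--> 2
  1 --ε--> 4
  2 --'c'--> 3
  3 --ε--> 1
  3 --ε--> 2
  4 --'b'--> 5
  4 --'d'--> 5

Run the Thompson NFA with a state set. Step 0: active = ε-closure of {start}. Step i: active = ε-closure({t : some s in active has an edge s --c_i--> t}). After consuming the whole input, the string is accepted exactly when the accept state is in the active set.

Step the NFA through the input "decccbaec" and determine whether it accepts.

Answer: REJECT

Derivation:
initial (ε-close {0}): {0,1,2,4}
'd' @ 1: {5}  ✓accept
'e' @ 2: {}  — state set empty
rest 'cccbaec' ignored (set empty)
final: {}; accept 5 not in set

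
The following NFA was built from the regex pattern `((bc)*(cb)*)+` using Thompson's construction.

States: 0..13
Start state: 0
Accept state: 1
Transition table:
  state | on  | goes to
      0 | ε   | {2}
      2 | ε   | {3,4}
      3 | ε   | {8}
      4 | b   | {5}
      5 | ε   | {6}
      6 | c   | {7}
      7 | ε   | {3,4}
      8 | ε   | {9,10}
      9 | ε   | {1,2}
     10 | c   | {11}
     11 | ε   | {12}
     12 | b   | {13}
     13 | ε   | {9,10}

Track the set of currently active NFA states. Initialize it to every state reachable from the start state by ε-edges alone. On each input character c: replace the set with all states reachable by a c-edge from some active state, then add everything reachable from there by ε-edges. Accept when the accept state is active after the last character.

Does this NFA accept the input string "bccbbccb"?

Answer: ACCEPT

Derivation:
initial (ε-close {0}): {0,1,2,3,4,8,9,10}
'b' @ 1: {5,6}
'c' @ 2: {1,2,3,4,7,8,9,10}  [accepting]
'c' @ 3: {11,12}
'b' @ 4: {1,2,3,4,8,9,10,13}  [accepting]
'b' @ 5: {5,6}
'c' @ 6: {1,2,3,4,7,8,9,10}  [accepting]
'c' @ 7: {11,12}
'b' @ 8: {1,2,3,4,8,9,10,13}  [accepting]
after full input: {1,2,3,4,8,9,10,13}  (accept=1 in)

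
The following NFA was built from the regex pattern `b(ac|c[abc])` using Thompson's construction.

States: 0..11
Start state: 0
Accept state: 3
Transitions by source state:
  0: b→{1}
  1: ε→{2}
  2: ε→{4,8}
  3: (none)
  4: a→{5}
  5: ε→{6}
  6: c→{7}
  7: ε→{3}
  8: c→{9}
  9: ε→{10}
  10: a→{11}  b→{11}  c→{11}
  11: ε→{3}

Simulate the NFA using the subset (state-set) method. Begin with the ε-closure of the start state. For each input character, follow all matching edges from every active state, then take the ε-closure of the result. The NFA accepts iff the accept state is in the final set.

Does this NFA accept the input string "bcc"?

Answer: ACCEPT

Derivation:
initial (ε-close {0}): {0}
'b' @ 1: {1,2,4,8}
'c' @ 2: {9,10}
'c' @ 3: {3,11}  ✓accept
final: {3,11}; accept 3 in set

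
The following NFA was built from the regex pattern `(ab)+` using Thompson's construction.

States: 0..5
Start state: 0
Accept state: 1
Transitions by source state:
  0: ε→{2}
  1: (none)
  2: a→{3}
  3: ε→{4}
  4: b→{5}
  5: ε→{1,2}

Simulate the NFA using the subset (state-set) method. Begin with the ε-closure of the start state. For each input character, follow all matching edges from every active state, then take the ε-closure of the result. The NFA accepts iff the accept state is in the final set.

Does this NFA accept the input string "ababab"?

Answer: ACCEPT

Derivation:
start: ε-closure({0}) = {0,2}
'a' @ 1: {3,4}
'b' @ 2: {1,2,5}  [accepting]
'a' @ 3: {3,4}
'b' @ 4: {1,2,5}  [accepting]
'a' @ 5: {3,4}
'b' @ 6: {1,2,5}  [accepting]
final: {1,2,5}; accept 1 in set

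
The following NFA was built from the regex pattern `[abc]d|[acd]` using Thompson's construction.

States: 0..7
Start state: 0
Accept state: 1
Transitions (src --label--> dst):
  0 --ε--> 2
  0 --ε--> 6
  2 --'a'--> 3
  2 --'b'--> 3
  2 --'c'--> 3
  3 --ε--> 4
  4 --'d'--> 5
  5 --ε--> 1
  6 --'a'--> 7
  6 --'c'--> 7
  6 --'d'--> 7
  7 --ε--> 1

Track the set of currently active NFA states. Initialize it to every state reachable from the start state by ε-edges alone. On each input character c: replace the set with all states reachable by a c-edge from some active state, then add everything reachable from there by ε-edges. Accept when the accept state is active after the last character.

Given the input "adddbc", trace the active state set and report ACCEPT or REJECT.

start: ε-closure({0}) = {0,2,6}
'a' @ 1: {1,3,4,7}  ✓accept
'd' @ 2: {1,5}  ✓accept
'd' @ 3: {}  — no active states
rest 'dbc' ignored (set empty)
end set {} — state 1 not in

Answer: REJECT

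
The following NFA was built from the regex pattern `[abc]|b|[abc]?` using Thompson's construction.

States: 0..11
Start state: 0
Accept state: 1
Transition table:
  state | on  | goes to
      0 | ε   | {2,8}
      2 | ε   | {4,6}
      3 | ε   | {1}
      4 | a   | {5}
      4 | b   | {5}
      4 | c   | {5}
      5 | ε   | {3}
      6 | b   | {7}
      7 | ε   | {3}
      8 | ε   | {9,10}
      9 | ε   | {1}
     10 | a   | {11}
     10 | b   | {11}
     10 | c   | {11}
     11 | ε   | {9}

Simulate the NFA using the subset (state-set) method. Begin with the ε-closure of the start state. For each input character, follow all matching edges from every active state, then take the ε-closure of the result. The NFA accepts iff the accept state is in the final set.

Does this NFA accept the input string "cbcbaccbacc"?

Answer: REJECT

Steps:
initial (ε-close {0}): {0,1,2,4,6,8,9,10}
'c' @ 1: {1,3,5,9,11}  [accepting]
'b' @ 2: {}  — state set empty
rest 'cbaccbacc' ignored (set empty)
final: {}; accept 1 not in set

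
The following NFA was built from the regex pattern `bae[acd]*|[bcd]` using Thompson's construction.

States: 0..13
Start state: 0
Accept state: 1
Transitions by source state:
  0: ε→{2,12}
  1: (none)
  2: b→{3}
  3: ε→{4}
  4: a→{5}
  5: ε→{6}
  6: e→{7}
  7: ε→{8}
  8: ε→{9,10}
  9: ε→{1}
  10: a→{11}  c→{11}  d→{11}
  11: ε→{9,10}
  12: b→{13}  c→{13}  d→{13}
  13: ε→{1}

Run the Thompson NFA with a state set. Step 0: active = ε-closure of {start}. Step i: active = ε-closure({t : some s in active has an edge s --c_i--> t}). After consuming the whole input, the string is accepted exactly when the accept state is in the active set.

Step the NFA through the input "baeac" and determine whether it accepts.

start: ε-closure({0}) = {0,2,12}
'b' @ 1: {1,3,4,13}  [accepting]
'a' @ 2: {5,6}
'e' @ 3: {1,7,8,9,10}  [accepting]
'a' @ 4: {1,9,10,11}  [accepting]
'c' @ 5: {1,9,10,11}  [accepting]
end set {1,9,10,11} — state 1 in

Answer: ACCEPT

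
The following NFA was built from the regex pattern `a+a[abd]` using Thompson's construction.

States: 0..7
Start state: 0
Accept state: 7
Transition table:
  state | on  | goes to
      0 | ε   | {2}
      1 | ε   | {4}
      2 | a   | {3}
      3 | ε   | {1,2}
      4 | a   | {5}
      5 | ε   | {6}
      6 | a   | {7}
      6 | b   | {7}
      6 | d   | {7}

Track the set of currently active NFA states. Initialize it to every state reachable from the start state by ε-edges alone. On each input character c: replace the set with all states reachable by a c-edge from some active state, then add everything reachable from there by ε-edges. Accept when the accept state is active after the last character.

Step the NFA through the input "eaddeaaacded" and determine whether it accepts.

start: ε-closure({0}) = {0,2}
'e' @ 1: {}  — dead — no transitions
rest 'addeaaacded' ignored (set empty)
final: {}; accept 7 not in set

Answer: REJECT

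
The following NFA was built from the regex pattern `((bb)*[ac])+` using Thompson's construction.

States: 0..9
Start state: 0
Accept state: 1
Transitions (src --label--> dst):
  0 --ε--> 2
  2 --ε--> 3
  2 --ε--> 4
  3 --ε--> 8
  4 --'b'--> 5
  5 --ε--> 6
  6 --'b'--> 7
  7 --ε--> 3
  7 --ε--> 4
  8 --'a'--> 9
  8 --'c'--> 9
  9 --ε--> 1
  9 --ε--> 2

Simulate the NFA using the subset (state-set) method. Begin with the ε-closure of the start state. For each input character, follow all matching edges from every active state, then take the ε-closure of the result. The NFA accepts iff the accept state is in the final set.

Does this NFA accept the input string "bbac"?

Answer: ACCEPT

Derivation:
start: ε-closure({0}) = {0,2,3,4,8}
'b' @ 1: {5,6}
'b' @ 2: {3,4,7,8}
'a' @ 3: {1,2,3,4,8,9}  ✓accept
'c' @ 4: {1,2,3,4,8,9}  ✓accept
final: {1,2,3,4,8,9}; accept 1 in set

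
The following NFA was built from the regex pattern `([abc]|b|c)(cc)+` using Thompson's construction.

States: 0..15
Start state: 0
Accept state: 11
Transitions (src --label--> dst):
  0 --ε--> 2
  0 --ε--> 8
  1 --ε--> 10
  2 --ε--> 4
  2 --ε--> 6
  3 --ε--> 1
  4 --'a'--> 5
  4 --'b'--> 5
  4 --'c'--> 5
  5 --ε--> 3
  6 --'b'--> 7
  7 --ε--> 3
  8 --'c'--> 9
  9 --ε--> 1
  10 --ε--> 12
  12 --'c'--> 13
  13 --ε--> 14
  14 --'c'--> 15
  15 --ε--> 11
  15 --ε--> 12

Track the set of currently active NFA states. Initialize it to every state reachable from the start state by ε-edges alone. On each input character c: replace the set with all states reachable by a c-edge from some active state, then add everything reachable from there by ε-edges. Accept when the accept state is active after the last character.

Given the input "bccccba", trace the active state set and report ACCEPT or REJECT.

start: ε-closure({0}) = {0,2,4,6,8}
'b' @ 1: {1,3,5,7,10,12}
'c' @ 2: {13,14}
'c' @ 3: {11,12,15}  (accept∈set)
'c' @ 4: {13,14}
'c' @ 5: {11,12,15}  (accept∈set)
'b' @ 6: {}  — no active states
rest 'a' ignored (set empty)
end set {} — state 11 not in

Answer: REJECT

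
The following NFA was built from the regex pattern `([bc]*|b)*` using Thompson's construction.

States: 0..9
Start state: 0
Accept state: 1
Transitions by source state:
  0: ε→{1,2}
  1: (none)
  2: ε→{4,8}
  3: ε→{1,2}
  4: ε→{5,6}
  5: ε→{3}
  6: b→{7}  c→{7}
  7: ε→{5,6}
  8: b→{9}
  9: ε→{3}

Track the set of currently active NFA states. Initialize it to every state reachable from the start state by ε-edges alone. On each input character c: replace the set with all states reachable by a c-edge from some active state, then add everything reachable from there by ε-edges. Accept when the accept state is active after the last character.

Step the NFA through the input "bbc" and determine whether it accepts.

Answer: ACCEPT

Derivation:
initial (ε-close {0}): {0,1,2,3,4,5,6,8}
'b' @ 1: {1,2,3,4,5,6,7,8,9}  ✓accept
'b' @ 2: {1,2,3,4,5,6,7,8,9}  ✓accept
'c' @ 3: {1,2,3,4,5,6,7,8}  ✓accept
final: {1,2,3,4,5,6,7,8}; accept 1 in set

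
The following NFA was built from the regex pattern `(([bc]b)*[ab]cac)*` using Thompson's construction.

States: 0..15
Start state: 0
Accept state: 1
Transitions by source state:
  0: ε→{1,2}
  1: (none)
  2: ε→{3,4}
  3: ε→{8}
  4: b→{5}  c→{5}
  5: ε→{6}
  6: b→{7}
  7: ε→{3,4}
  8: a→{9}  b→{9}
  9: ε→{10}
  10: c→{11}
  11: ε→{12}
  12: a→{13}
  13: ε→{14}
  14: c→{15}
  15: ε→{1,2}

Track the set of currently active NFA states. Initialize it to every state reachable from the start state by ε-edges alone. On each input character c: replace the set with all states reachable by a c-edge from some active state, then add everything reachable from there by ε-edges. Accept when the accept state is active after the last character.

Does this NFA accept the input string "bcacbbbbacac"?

Answer: ACCEPT

Derivation:
start: ε-closure({0}) = {0,1,2,3,4,8}
'b' @ 1: {5,6,9,10}
'c' @ 2: {11,12}
'a' @ 3: {13,14}
'c' @ 4: {1,2,3,4,8,15}  (accept∈set)
'b' @ 5: {5,6,9,10}
'b' @ 6: {3,4,7,8}
'b' @ 7: {5,6,9,10}
'b' @ 8: {3,4,7,8}
'a' @ 9: {9,10}
'c' @ 10: {11,12}
'a' @ 11: {13,14}
'c' @ 12: {1,2,3,4,8,15}  (accept∈set)
final: {1,2,3,4,8,15}; accept 1 in set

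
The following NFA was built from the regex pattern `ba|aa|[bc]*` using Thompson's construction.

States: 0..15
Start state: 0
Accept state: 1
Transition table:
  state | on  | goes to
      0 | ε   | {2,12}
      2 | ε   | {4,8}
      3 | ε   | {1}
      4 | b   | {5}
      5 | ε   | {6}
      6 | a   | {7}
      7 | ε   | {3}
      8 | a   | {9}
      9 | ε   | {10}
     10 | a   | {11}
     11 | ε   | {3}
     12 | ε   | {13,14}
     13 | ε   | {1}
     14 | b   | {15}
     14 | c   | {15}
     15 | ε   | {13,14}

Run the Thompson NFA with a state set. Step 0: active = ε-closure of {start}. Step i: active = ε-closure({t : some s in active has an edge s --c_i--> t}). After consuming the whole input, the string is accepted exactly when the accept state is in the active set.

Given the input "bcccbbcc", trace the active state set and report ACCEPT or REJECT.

S₀ = ε-closure({0}) = {0,1,2,4,8,12,13,14}
'b' @ 1: {1,5,6,13,14,15}  (accept∈set)
'c' @ 2: {1,13,14,15}  (accept∈set)
'c' @ 3: {1,13,14,15}  (accept∈set)
'c' @ 4: {1,13,14,15}  (accept∈set)
'b' @ 5: {1,13,14,15}  (accept∈set)
'b' @ 6: {1,13,14,15}  (accept∈set)
'c' @ 7: {1,13,14,15}  (accept∈set)
'c' @ 8: {1,13,14,15}  (accept∈set)
end set {1,13,14,15} — state 1 in

Answer: ACCEPT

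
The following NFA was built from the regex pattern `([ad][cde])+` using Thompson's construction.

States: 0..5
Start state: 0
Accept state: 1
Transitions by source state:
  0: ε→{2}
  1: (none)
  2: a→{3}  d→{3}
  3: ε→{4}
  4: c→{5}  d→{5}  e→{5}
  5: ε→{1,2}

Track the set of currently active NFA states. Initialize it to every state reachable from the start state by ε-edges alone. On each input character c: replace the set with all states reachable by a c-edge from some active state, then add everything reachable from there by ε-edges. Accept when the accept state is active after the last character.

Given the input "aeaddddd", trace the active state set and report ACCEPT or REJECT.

S₀ = ε-closure({0}) = {0,2}
'a' @ 1: {3,4}
'e' @ 2: {1,2,5}  ✓accept
'a' @ 3: {3,4}
'd' @ 4: {1,2,5}  ✓accept
'd' @ 5: {3,4}
'd' @ 6: {1,2,5}  ✓accept
'd' @ 7: {3,4}
'd' @ 8: {1,2,5}  ✓accept
final: {1,2,5}; accept 1 in set

Answer: ACCEPT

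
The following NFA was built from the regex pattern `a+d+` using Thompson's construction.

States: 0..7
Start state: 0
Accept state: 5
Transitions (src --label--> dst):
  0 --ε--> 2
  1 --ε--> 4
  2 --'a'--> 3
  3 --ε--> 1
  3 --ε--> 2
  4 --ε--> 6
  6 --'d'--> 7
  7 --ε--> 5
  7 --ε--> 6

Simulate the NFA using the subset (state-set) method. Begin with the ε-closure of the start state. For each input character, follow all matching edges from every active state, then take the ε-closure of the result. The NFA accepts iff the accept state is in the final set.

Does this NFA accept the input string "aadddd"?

start: ε-closure({0}) = {0,2}
'a' @ 1: {1,2,3,4,6}
'a' @ 2: {1,2,3,4,6}
'd' @ 3: {5,6,7}  [accepting]
'd' @ 4: {5,6,7}  [accepting]
'd' @ 5: {5,6,7}  [accepting]
'd' @ 6: {5,6,7}  [accepting]
after full input: {5,6,7}  (accept=5 in)

Answer: ACCEPT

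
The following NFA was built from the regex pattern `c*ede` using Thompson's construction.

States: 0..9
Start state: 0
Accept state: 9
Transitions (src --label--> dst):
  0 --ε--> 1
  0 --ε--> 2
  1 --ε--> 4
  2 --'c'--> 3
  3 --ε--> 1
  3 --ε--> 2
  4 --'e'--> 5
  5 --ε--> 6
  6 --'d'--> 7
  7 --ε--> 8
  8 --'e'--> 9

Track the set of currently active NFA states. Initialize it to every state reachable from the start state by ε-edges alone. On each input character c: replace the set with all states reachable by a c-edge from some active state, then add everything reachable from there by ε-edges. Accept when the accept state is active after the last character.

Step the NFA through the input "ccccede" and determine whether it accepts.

start: ε-closure({0}) = {0,1,2,4}
'c' @ 1: {1,2,3,4}
'c' @ 2: {1,2,3,4}
'c' @ 3: {1,2,3,4}
'c' @ 4: {1,2,3,4}
'e' @ 5: {5,6}
'd' @ 6: {7,8}
'e' @ 7: {9}  (accept∈set)
final: {9}; accept 9 in set

Answer: ACCEPT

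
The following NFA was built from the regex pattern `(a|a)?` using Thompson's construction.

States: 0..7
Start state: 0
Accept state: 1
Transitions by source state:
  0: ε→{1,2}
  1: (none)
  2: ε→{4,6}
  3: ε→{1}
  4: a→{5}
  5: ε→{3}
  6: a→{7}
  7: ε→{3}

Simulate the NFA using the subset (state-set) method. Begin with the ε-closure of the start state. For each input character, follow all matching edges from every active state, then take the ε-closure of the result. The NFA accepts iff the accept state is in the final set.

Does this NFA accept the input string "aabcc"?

initial (ε-close {0}): {0,1,2,4,6}
'a' @ 1: {1,3,5,7}  ✓accept
'a' @ 2: {}  — no active states
rest 'bcc' ignored (set empty)
final: {}; accept 1 not in set

Answer: REJECT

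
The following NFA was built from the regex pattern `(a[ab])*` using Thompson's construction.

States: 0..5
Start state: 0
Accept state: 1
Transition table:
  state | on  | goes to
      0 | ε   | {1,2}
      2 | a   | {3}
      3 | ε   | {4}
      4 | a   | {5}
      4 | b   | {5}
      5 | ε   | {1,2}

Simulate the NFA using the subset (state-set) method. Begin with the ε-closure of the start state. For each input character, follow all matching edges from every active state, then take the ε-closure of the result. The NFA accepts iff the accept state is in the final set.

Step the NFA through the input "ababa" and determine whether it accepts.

S₀ = ε-closure({0}) = {0,1,2}
'a' @ 1: {3,4}
'b' @ 2: {1,2,5}  (accept∈set)
'a' @ 3: {3,4}
'b' @ 4: {1,2,5}  (accept∈set)
'a' @ 5: {3,4}
after full input: {3,4}  (accept=1 not in)

Answer: REJECT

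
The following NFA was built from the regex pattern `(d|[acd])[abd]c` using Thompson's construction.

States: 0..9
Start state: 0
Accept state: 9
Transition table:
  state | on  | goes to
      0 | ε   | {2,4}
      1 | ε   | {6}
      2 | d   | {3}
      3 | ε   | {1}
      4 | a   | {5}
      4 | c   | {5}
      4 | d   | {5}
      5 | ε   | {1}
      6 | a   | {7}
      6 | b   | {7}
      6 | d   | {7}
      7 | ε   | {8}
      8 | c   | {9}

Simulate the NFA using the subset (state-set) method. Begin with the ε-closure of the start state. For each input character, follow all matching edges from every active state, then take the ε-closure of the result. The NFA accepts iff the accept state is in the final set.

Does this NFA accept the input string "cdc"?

Answer: ACCEPT

Steps:
S₀ = ε-closure({0}) = {0,2,4}
'c' @ 1: {1,5,6}
'd' @ 2: {7,8}
'c' @ 3: {9}  [accepting]
final: {9}; accept 9 in set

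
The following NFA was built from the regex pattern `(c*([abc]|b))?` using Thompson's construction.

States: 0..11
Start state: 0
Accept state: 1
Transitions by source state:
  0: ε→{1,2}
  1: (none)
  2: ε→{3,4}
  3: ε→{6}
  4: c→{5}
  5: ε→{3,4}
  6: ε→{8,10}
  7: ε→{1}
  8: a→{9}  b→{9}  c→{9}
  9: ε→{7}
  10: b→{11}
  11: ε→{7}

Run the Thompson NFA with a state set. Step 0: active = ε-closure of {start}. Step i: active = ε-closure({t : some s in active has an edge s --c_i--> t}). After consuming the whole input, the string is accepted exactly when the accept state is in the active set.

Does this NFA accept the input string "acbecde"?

Answer: REJECT

Derivation:
initial (ε-close {0}): {0,1,2,3,4,6,8,10}
'a' @ 1: {1,7,9}  [accepting]
'c' @ 2: {}  — no active states
rest 'becde' ignored (set empty)
final: {}; accept 1 not in set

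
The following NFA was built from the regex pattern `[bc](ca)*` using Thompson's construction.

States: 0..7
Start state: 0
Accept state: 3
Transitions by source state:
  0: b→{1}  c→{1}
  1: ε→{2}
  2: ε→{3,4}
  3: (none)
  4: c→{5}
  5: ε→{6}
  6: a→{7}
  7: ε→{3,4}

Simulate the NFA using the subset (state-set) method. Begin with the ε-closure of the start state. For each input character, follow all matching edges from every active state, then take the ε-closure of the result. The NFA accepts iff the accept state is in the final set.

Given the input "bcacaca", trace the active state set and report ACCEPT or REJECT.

Answer: ACCEPT

Trace:
S₀ = ε-closure({0}) = {0}
'b' @ 1: {1,2,3,4}  ✓accept
'c' @ 2: {5,6}
'a' @ 3: {3,4,7}  ✓accept
'c' @ 4: {5,6}
'a' @ 5: {3,4,7}  ✓accept
'c' @ 6: {5,6}
'a' @ 7: {3,4,7}  ✓accept
end set {3,4,7} — state 3 in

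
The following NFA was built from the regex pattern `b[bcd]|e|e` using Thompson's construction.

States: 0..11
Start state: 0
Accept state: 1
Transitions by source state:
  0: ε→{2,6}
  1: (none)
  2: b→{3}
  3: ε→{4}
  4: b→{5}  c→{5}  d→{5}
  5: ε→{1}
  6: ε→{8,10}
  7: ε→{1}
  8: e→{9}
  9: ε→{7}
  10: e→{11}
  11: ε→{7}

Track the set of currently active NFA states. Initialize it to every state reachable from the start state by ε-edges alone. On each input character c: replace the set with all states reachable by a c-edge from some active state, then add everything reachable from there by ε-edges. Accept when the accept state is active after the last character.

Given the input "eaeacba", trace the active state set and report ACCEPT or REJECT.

start: ε-closure({0}) = {0,2,6,8,10}
'e' @ 1: {1,7,9,11}  (accept∈set)
'a' @ 2: {}  — no active states
rest 'eacba' ignored (set empty)
after full input: {}  (accept=1 not in)

Answer: REJECT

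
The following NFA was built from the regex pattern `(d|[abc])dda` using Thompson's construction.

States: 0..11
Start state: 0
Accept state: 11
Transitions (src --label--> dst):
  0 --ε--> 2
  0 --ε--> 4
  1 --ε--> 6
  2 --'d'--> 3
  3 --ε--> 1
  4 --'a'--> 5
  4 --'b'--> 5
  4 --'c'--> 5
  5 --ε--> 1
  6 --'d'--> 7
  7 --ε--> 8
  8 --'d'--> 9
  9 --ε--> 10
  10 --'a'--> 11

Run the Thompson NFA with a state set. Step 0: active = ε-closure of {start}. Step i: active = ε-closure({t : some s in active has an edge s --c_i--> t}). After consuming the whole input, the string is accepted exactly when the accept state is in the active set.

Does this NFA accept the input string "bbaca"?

Answer: REJECT

Steps:
start: ε-closure({0}) = {0,2,4}
'b' @ 1: {1,5,6}
'b' @ 2: {}  — state set empty
rest 'aca' ignored (set empty)
after full input: {}  (accept=11 not in)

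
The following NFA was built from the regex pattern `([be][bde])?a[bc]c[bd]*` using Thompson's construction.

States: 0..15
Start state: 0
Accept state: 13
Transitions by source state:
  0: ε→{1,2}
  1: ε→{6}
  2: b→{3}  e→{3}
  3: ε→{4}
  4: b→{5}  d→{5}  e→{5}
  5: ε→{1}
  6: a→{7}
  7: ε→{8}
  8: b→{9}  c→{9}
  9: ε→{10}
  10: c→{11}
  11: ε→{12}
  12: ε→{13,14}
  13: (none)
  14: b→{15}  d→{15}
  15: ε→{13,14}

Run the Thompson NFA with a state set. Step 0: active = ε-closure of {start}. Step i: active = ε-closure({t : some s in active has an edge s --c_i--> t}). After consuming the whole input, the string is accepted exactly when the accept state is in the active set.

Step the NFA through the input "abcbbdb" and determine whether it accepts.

Answer: ACCEPT

Derivation:
initial (ε-close {0}): {0,1,2,6}
'a' @ 1: {7,8}
'b' @ 2: {9,10}
'c' @ 3: {11,12,13,14}  ✓accept
'b' @ 4: {13,14,15}  ✓accept
'b' @ 5: {13,14,15}  ✓accept
'd' @ 6: {13,14,15}  ✓accept
'b' @ 7: {13,14,15}  ✓accept
final: {13,14,15}; accept 13 in set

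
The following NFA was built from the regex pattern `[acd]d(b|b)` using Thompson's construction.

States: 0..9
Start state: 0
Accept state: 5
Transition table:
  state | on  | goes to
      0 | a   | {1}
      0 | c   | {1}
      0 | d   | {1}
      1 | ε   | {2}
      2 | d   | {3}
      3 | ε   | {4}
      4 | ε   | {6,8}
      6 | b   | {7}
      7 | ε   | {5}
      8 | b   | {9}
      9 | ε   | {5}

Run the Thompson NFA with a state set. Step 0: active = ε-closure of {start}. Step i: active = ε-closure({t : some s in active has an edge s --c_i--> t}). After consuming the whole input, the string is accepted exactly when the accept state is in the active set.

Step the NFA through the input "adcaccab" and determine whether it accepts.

Answer: REJECT

Trace:
initial (ε-close {0}): {0}
'a' @ 1: {1,2}
'd' @ 2: {3,4,6,8}
'c' @ 3: {}  — no active states
rest 'accab' ignored (set empty)
final: {}; accept 5 not in set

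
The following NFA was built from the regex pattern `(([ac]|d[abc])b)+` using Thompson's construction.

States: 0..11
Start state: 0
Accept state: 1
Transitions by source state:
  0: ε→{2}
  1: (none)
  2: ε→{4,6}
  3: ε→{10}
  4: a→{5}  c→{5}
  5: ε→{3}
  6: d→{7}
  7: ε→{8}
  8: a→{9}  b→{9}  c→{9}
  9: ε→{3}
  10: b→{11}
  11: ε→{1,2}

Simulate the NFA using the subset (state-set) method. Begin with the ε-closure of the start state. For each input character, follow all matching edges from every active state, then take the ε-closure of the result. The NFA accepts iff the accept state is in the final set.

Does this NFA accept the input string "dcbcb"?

S₀ = ε-closure({0}) = {0,2,4,6}
'd' @ 1: {7,8}
'c' @ 2: {3,9,10}
'b' @ 3: {1,2,4,6,11}  ✓accept
'c' @ 4: {3,5,10}
'b' @ 5: {1,2,4,6,11}  ✓accept
end set {1,2,4,6,11} — state 1 in

Answer: ACCEPT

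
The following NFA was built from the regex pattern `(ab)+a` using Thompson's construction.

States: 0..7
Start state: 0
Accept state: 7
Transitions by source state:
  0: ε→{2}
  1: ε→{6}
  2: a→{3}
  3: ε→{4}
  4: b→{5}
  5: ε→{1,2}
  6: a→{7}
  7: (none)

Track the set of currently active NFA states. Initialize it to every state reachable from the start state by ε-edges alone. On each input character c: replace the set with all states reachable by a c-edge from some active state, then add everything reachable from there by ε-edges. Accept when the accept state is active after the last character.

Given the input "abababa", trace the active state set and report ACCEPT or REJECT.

S₀ = ε-closure({0}) = {0,2}
'a' @ 1: {3,4}
'b' @ 2: {1,2,5,6}
'a' @ 3: {3,4,7}  [accepting]
'b' @ 4: {1,2,5,6}
'a' @ 5: {3,4,7}  [accepting]
'b' @ 6: {1,2,5,6}
'a' @ 7: {3,4,7}  [accepting]
after full input: {3,4,7}  (accept=7 in)

Answer: ACCEPT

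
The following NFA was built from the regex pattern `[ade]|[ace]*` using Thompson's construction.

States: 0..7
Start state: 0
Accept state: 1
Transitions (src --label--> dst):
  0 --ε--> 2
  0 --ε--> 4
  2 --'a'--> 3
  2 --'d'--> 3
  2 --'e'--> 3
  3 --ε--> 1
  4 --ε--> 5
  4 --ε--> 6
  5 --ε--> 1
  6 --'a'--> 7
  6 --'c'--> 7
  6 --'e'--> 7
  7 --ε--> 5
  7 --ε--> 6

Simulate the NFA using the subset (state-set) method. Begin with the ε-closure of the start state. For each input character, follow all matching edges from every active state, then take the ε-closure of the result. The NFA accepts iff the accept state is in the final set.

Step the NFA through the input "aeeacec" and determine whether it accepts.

start: ε-closure({0}) = {0,1,2,4,5,6}
'a' @ 1: {1,3,5,6,7}  (accept∈set)
'e' @ 2: {1,5,6,7}  (accept∈set)
'e' @ 3: {1,5,6,7}  (accept∈set)
'a' @ 4: {1,5,6,7}  (accept∈set)
'c' @ 5: {1,5,6,7}  (accept∈set)
'e' @ 6: {1,5,6,7}  (accept∈set)
'c' @ 7: {1,5,6,7}  (accept∈set)
end set {1,5,6,7} — state 1 in

Answer: ACCEPT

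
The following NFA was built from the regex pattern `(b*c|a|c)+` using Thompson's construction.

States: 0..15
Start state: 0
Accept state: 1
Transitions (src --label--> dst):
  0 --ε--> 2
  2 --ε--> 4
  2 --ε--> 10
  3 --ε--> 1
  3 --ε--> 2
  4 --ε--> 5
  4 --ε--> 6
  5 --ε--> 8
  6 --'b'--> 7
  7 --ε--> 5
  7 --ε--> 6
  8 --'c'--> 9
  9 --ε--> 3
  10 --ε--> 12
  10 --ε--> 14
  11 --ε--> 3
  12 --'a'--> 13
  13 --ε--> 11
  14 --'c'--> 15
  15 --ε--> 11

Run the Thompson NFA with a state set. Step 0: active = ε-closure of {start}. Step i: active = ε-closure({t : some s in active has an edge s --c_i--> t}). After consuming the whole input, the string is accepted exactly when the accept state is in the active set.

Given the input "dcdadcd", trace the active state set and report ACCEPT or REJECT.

Answer: REJECT

Trace:
initial (ε-close {0}): {0,2,4,5,6,8,10,12,14}
'd' @ 1: {}  — no active states
rest 'cdadcd' ignored (set empty)
after full input: {}  (accept=1 not in)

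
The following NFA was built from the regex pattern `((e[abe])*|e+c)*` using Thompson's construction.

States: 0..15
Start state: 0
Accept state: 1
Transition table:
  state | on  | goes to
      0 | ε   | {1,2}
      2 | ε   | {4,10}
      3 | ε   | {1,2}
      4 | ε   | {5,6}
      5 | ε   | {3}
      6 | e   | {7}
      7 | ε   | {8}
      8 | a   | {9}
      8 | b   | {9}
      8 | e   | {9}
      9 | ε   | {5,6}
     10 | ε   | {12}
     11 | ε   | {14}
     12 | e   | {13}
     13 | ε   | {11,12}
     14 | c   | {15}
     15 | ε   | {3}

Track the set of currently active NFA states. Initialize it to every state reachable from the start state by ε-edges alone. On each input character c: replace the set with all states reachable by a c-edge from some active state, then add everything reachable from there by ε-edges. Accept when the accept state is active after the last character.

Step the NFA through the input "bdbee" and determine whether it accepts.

initial (ε-close {0}): {0,1,2,3,4,5,6,10,12}
'b' @ 1: {}  — state set empty
rest 'dbee' ignored (set empty)
end set {} — state 1 not in

Answer: REJECT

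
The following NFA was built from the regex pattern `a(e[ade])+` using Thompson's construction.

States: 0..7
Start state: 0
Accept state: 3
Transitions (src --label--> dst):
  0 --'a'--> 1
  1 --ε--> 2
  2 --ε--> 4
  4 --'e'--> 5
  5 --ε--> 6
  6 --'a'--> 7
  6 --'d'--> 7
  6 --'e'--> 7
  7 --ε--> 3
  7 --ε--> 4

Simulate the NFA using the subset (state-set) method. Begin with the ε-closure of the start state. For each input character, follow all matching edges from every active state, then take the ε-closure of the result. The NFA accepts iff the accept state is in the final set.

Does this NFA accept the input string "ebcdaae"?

initial (ε-close {0}): {0}
'e' @ 1: {}  — state set empty
rest 'bcdaae' ignored (set empty)
after full input: {}  (accept=3 not in)

Answer: REJECT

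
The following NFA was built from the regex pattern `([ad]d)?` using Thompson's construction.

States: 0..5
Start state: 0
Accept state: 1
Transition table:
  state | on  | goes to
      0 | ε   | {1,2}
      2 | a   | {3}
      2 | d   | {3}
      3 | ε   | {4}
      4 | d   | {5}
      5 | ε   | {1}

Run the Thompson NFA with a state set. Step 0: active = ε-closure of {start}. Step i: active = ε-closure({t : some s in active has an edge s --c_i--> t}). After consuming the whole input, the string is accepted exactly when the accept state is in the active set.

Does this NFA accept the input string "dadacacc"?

Answer: REJECT

Derivation:
S₀ = ε-closure({0}) = {0,1,2}
'd' @ 1: {3,4}
'a' @ 2: {}  — no active states
rest 'dacacc' ignored (set empty)
final: {}; accept 1 not in set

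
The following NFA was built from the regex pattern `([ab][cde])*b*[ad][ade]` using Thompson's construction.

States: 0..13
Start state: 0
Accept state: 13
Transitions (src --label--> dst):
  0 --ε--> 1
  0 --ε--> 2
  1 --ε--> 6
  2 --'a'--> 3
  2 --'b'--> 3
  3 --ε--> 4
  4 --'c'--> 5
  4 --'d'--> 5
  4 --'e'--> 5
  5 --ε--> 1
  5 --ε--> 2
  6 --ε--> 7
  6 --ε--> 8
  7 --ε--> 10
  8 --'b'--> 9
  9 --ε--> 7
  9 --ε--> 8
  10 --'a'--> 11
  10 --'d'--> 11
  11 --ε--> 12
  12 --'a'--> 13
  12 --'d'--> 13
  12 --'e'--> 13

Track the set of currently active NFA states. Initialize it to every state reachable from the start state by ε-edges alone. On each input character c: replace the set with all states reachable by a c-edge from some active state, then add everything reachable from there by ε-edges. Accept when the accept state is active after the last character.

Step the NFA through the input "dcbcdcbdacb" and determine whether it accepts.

Answer: REJECT

Trace:
S₀ = ε-closure({0}) = {0,1,2,6,7,8,10}
'd' @ 1: {11,12}
'c' @ 2: {}  — no active states
rest 'bcdcbdacb' ignored (set empty)
final: {}; accept 13 not in set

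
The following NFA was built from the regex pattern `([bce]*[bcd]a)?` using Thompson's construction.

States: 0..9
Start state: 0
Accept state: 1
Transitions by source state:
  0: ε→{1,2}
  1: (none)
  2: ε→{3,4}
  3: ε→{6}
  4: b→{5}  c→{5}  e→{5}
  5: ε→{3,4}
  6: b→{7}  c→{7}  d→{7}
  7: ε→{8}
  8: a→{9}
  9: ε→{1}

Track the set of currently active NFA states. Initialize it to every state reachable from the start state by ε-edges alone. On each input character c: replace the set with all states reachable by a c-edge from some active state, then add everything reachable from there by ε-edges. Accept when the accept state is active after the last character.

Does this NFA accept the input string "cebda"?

initial (ε-close {0}): {0,1,2,3,4,6}
'c' @ 1: {3,4,5,6,7,8}
'e' @ 2: {3,4,5,6}
'b' @ 3: {3,4,5,6,7,8}
'd' @ 4: {7,8}
'a' @ 5: {1,9}  [accepting]
end set {1,9} — state 1 in

Answer: ACCEPT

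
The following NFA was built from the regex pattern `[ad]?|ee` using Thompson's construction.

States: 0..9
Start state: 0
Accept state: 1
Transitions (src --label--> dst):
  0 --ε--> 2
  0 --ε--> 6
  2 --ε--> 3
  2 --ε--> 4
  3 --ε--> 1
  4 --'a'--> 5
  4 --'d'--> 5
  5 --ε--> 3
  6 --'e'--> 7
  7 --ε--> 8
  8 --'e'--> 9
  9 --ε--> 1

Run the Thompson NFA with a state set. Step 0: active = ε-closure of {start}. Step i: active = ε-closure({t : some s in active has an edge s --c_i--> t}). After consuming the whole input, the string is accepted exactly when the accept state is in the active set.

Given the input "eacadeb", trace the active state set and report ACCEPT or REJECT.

Answer: REJECT

Trace:
initial (ε-close {0}): {0,1,2,3,4,6}
'e' @ 1: {7,8}
'a' @ 2: {}  — no active states
rest 'cadeb' ignored (set empty)
after full input: {}  (accept=1 not in)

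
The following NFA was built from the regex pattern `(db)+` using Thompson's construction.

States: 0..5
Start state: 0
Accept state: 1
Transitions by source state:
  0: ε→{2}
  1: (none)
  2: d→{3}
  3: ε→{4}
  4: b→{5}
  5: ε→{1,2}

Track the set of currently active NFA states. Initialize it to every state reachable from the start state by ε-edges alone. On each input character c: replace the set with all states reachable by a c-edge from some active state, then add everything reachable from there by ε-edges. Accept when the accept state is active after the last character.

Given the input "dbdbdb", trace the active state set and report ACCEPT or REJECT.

start: ε-closure({0}) = {0,2}
'd' @ 1: {3,4}
'b' @ 2: {1,2,5}  (accept∈set)
'd' @ 3: {3,4}
'b' @ 4: {1,2,5}  (accept∈set)
'd' @ 5: {3,4}
'b' @ 6: {1,2,5}  (accept∈set)
after full input: {1,2,5}  (accept=1 in)

Answer: ACCEPT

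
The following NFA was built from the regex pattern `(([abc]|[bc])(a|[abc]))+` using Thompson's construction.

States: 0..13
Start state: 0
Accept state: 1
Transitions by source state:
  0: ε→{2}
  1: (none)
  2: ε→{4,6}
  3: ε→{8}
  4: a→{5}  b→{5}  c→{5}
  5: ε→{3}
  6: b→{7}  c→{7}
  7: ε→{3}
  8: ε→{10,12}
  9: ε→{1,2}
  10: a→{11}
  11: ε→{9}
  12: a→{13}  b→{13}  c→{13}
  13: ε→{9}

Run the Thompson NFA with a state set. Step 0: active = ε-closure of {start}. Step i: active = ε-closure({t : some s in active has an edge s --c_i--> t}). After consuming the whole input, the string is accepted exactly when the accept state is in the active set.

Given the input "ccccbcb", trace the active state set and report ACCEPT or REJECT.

Answer: REJECT

Steps:
start: ε-closure({0}) = {0,2,4,6}
'c' @ 1: {3,5,7,8,10,12}
'c' @ 2: {1,2,4,6,9,13}  [accepting]
'c' @ 3: {3,5,7,8,10,12}
'c' @ 4: {1,2,4,6,9,13}  [accepting]
'b' @ 5: {3,5,7,8,10,12}
'c' @ 6: {1,2,4,6,9,13}  [accepting]
'b' @ 7: {3,5,7,8,10,12}
end set {3,5,7,8,10,12} — state 1 not in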